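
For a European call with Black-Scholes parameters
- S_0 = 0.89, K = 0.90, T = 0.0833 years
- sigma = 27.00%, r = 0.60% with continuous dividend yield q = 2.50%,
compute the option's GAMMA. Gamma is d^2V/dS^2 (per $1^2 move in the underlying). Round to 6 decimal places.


d1 = -0.1247289576; d2 = -0.2026556539
phi(d1) = 0.3958510837; exp(-qT) = 0.9979196669; exp(-rT) = 0.9995003249
Gamma = exp(-qT) * phi(d1) / (S * sigma * sqrt(T)) = 0.9979196669 * 0.3958510837 / (0.8900 * 0.2700 * 0.2886173938) = 5.695753

Answer: Gamma = 5.695753


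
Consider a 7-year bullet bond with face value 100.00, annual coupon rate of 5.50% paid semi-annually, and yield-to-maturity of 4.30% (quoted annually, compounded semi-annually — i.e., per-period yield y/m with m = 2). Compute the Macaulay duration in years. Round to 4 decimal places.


Answer: Macaulay duration = 5.9481 years

Derivation:
Coupon per period c = face * coupon_rate / m = 2.750000
Periods per year m = 2; per-period yield y/m = 0.021500
Number of cashflows N = 14
Cashflows (t years, CF_t, discount factor 1/(1+y/m)^(m*t), PV):
  t = 0.5000: CF_t = 2.750000, DF = 0.978953, PV = 2.692119
  t = 1.0000: CF_t = 2.750000, DF = 0.958348, PV = 2.635457
  t = 1.5000: CF_t = 2.750000, DF = 0.938177, PV = 2.579987
  t = 2.0000: CF_t = 2.750000, DF = 0.918431, PV = 2.525685
  t = 2.5000: CF_t = 2.750000, DF = 0.899100, PV = 2.472526
  t = 3.0000: CF_t = 2.750000, DF = 0.880177, PV = 2.420485
  t = 3.5000: CF_t = 2.750000, DF = 0.861651, PV = 2.369540
  t = 4.0000: CF_t = 2.750000, DF = 0.843515, PV = 2.319667
  t = 4.5000: CF_t = 2.750000, DF = 0.825762, PV = 2.270844
  t = 5.0000: CF_t = 2.750000, DF = 0.808381, PV = 2.223049
  t = 5.5000: CF_t = 2.750000, DF = 0.791367, PV = 2.176259
  t = 6.0000: CF_t = 2.750000, DF = 0.774711, PV = 2.130454
  t = 6.5000: CF_t = 2.750000, DF = 0.758405, PV = 2.085614
  t = 7.0000: CF_t = 102.750000, DF = 0.742442, PV = 76.285964
Price P = sum_t PV_t = 107.187652
Macaulay numerator sum_t t * PV_t:
  t * PV_t at t = 0.5000: 1.346060
  t * PV_t at t = 1.0000: 2.635457
  t * PV_t at t = 1.5000: 3.869981
  t * PV_t at t = 2.0000: 5.051370
  t * PV_t at t = 2.5000: 6.181315
  t * PV_t at t = 3.0000: 7.261456
  t * PV_t at t = 3.5000: 8.293391
  t * PV_t at t = 4.0000: 9.278670
  t * PV_t at t = 4.5000: 10.218799
  t * PV_t at t = 5.0000: 11.115244
  t * PV_t at t = 5.5000: 11.969425
  t * PV_t at t = 6.0000: 12.782726
  t * PV_t at t = 6.5000: 13.556489
  t * PV_t at t = 7.0000: 534.001746
Macaulay duration D = (sum_t t * PV_t) / P = 637.562130 / 107.187652 = 5.948093


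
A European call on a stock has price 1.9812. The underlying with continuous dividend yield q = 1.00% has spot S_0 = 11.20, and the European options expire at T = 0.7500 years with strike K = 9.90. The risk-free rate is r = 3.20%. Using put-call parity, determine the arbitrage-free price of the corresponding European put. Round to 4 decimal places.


Answer: Put price = 0.5301

Derivation:
Put-call parity: C - P = S_0 * exp(-qT) - K * exp(-rT).
S_0 * exp(-qT) = 11.2000 * 0.99252805 = 11.11631421
K * exp(-rT) = 9.9000 * 0.97628571 = 9.66522853
P = C - S*exp(-qT) + K*exp(-rT)
P = 1.9812 - 11.11631421 + 9.66522853 = 0.5301


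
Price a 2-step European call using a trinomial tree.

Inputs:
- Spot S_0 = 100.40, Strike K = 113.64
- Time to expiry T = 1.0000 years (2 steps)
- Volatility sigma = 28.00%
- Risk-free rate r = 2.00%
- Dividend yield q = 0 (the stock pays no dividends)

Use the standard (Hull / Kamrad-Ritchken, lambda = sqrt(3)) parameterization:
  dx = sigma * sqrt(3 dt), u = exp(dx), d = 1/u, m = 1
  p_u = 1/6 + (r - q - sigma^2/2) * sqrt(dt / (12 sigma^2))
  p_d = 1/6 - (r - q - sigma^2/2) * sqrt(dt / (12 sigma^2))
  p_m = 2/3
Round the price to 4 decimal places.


dt = T/N = 0.500000; dx = sigma*sqrt(3*dt) = 0.342929
u = exp(dx) = 1.409068; d = 1/u = 0.709689
p_u = 0.152670, p_m = 0.666667, p_d = 0.180664
Discount per step: exp(-r*dt) = 0.990050
Stock lattice S(k, j) with j the centered position index:
  k=0: S(0,+0) = 100.4000
  k=1: S(1,-1) = 71.2528; S(1,+0) = 100.4000; S(1,+1) = 141.4704
  k=2: S(2,-2) = 50.5673; S(2,-1) = 71.2528; S(2,+0) = 100.4000; S(2,+1) = 141.4704; S(2,+2) = 199.3415
Terminal payoffs V(N, j) = max(S_T - K, 0):
  V(2,-2) = 0.000000; V(2,-1) = 0.000000; V(2,+0) = 0.000000; V(2,+1) = 27.830437; V(2,+2) = 85.701480
Backward induction: V(k, j) = exp(-r*dt) * [p_u * V(k+1, j+1) + p_m * V(k+1, j) + p_d * V(k+1, j-1)]
  V(1,-1) = exp(-r*dt) * [p_u*0.000000 + p_m*0.000000 + p_d*0.000000] = 0.000000
  V(1,+0) = exp(-r*dt) * [p_u*27.830437 + p_m*0.000000 + p_d*0.000000] = 4.206584
  V(1,+1) = exp(-r*dt) * [p_u*85.701480 + p_m*27.830437 + p_d*0.000000] = 31.322834
  V(0,+0) = exp(-r*dt) * [p_u*31.322834 + p_m*4.206584 + p_d*0.000000] = 7.510947

Answer: Price = V(0,0) = 7.5109


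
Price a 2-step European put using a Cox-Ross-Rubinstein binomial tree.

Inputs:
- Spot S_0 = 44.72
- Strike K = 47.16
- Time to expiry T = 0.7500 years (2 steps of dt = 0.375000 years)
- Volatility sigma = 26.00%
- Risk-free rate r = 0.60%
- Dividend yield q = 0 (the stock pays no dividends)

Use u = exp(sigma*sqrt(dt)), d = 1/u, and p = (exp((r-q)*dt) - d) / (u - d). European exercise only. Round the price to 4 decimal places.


Answer: Price = V(0,0) = 5.3435

Derivation:
dt = T/N = 0.375000
u = exp(sigma*sqrt(dt)) = 1.172592; d = 1/u = 0.852811
p = (exp((r-q)*dt) - d) / (u - d) = 0.467324
Discount per step: exp(-r*dt) = 0.997753
Stock lattice S(k, i) with i counting down-moves:
  k=0: S(0,0) = 44.7200
  k=1: S(1,0) = 52.4383; S(1,1) = 38.1377
  k=2: S(2,0) = 61.4888; S(2,1) = 44.7200; S(2,2) = 32.5243
Terminal payoffs V(N, i) = max(K - S_T, 0):
  V(2,0) = 0.000000; V(2,1) = 2.440000; V(2,2) = 14.635711
Backward induction: V(k, i) = exp(-r*dt) * [p * V(k+1, i) + (1-p) * V(k+1, i+1)].
  V(1,0) = exp(-r*dt) * [p*0.000000 + (1-p)*2.440000] = 1.296809
  V(1,1) = exp(-r*dt) * [p*2.440000 + (1-p)*14.635711] = 8.916283
  V(0,0) = exp(-r*dt) * [p*1.296809 + (1-p)*8.916283] = 5.343486


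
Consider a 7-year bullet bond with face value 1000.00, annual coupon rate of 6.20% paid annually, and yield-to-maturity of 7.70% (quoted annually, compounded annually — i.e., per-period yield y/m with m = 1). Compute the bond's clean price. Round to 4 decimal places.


Answer: Price = 921.0967

Derivation:
Coupon per period c = face * coupon_rate / m = 62.000000
Periods per year m = 1; per-period yield y/m = 0.077000
Number of cashflows N = 7
Cashflows (t years, CF_t, discount factor 1/(1+y/m)^(m*t), PV):
  t = 1.0000: CF_t = 62.000000, DF = 0.928505, PV = 57.567317
  t = 2.0000: CF_t = 62.000000, DF = 0.862122, PV = 53.451547
  t = 3.0000: CF_t = 62.000000, DF = 0.800484, PV = 49.630035
  t = 4.0000: CF_t = 62.000000, DF = 0.743254, PV = 46.081741
  t = 5.0000: CF_t = 62.000000, DF = 0.690115, PV = 42.787132
  t = 6.0000: CF_t = 62.000000, DF = 0.640775, PV = 39.728070
  t = 7.0000: CF_t = 1062.000000, DF = 0.594963, PV = 631.850879
Price P = sum_t PV_t = 921.096720


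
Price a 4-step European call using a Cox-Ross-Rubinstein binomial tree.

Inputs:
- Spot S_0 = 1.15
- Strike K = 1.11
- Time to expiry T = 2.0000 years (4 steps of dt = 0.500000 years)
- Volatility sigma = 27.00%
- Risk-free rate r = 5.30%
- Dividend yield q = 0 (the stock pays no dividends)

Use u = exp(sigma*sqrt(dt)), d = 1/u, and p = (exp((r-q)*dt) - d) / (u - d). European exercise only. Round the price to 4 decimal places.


dt = T/N = 0.500000
u = exp(sigma*sqrt(dt)) = 1.210361; d = 1/u = 0.826200
p = (exp((r-q)*dt) - d) / (u - d) = 0.522318
Discount per step: exp(-r*dt) = 0.973848
Stock lattice S(k, i) with i counting down-moves:
  k=0: S(0,0) = 1.1500
  k=1: S(1,0) = 1.3919; S(1,1) = 0.9501
  k=2: S(2,0) = 1.6847; S(2,1) = 1.1500; S(2,2) = 0.7850
  k=3: S(3,0) = 2.0391; S(3,1) = 1.3919; S(3,2) = 0.9501; S(3,3) = 0.6486
  k=4: S(4,0) = 2.4681; S(4,1) = 1.6847; S(4,2) = 1.1500; S(4,3) = 0.7850; S(4,4) = 0.5358
Terminal payoffs V(N, i) = max(S_T - K, 0):
  V(4,0) = 1.358072; V(4,1) = 0.574720; V(4,2) = 0.040000; V(4,3) = 0.000000; V(4,4) = 0.000000
Backward induction: V(k, i) = exp(-r*dt) * [p * V(k+1, i) + (1-p) * V(k+1, i+1)].
  V(3,0) = exp(-r*dt) * [p*1.358072 + (1-p)*0.574720] = 0.958149
  V(3,1) = exp(-r*dt) * [p*0.574720 + (1-p)*0.040000] = 0.310944
  V(3,2) = exp(-r*dt) * [p*0.040000 + (1-p)*0.000000] = 0.020346
  V(3,3) = exp(-r*dt) * [p*0.000000 + (1-p)*0.000000] = 0.000000
  V(2,0) = exp(-r*dt) * [p*0.958149 + (1-p)*0.310944] = 0.632019
  V(2,1) = exp(-r*dt) * [p*0.310944 + (1-p)*0.020346] = 0.167629
  V(2,2) = exp(-r*dt) * [p*0.020346 + (1-p)*0.000000] = 0.010349
  V(1,0) = exp(-r*dt) * [p*0.632019 + (1-p)*0.167629] = 0.399461
  V(1,1) = exp(-r*dt) * [p*0.167629 + (1-p)*0.010349] = 0.090080
  V(0,0) = exp(-r*dt) * [p*0.399461 + (1-p)*0.090080] = 0.245094

Answer: Price = V(0,0) = 0.2451


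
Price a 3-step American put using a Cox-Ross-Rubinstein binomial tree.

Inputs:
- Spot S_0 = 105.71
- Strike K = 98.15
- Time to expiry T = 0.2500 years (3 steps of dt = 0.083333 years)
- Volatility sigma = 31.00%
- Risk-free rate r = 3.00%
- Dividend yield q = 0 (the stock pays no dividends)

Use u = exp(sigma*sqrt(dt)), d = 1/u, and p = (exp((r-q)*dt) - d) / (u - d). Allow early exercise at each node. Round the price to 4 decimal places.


dt = T/N = 0.083333
u = exp(sigma*sqrt(dt)) = 1.093616; d = 1/u = 0.914398
p = (exp((r-q)*dt) - d) / (u - d) = 0.491610
Discount per step: exp(-r*dt) = 0.997503
Stock lattice S(k, i) with i counting down-moves:
  k=0: S(0,0) = 105.7100
  k=1: S(1,0) = 115.6061; S(1,1) = 96.6610
  k=2: S(2,0) = 126.4286; S(2,1) = 105.7100; S(2,2) = 88.3866
  k=3: S(3,0) = 138.2643; S(3,1) = 115.6061; S(3,2) = 96.6610; S(3,3) = 80.8206
Terminal payoffs V(N, i) = max(K - S_T, 0):
  V(3,0) = 0.000000; V(3,1) = 0.000000; V(3,2) = 1.488981; V(3,3) = 17.329421
Backward induction: V(k, i) = exp(-r*dt) * [p * V(k+1, i) + (1-p) * V(k+1, i+1)]; then take max(V_cont, immediate exercise) for American.
  V(2,0) = exp(-r*dt) * [p*0.000000 + (1-p)*0.000000] = 0.000000; exercise = 0.000000; V(2,0) = max -> 0.000000
  V(2,1) = exp(-r*dt) * [p*0.000000 + (1-p)*1.488981] = 0.755094; exercise = 0.000000; V(2,1) = max -> 0.755094
  V(2,2) = exp(-r*dt) * [p*1.488981 + (1-p)*17.329421] = 9.518284; exercise = 9.763352; V(2,2) = max -> 9.763352
  V(1,0) = exp(-r*dt) * [p*0.000000 + (1-p)*0.755094] = 0.382924; exercise = 0.000000; V(1,0) = max -> 0.382924
  V(1,1) = exp(-r*dt) * [p*0.755094 + (1-p)*9.763352] = 5.321486; exercise = 1.488981; V(1,1) = max -> 5.321486
  V(0,0) = exp(-r*dt) * [p*0.382924 + (1-p)*5.321486] = 2.886417; exercise = 0.000000; V(0,0) = max -> 2.886417

Answer: Price = V(0,0) = 2.8864


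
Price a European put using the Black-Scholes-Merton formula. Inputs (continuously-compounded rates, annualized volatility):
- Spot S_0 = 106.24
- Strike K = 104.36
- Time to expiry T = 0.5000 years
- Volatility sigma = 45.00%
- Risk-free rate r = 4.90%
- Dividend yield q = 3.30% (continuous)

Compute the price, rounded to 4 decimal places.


d1 = (ln(S/K) + (r - q + 0.5*sigma^2) * T) / (sigma * sqrt(T)) = 0.24035102
d2 = d1 - sigma * sqrt(T) = -0.07784703
exp(-rT) = 0.97579769; exp(-qT) = 0.98363538
P = K * exp(-rT) * N(-d2) - S_0 * exp(-qT) * N(-d1)
N(-d1) = 0.40502907; N(-d2) = 0.53102513
P = 104.3600 * 0.97579769 * 0.53102513 - 106.2400 * 0.98363538 * 0.40502907 = 11.7504

Answer: Price = 11.7504


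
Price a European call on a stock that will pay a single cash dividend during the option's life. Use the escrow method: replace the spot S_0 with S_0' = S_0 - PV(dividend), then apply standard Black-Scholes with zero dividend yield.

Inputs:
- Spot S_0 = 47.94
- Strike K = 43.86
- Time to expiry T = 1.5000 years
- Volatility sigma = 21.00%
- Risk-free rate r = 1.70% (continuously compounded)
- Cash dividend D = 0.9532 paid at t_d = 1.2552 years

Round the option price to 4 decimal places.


Answer: Price = 7.0245

Derivation:
PV(D) = D * exp(-r * t_d) = 0.9532 * 0.97888765 = 0.93307571
S_0' = S_0 - PV(D) = 47.9400 - 0.93307571 = 47.00692429
d1 = (ln(S_0'/K) + (r + sigma^2/2)*T) / (sigma*sqrt(T)) = 0.49715767
d2 = d1 - sigma*sqrt(T) = 0.23996124
exp(-rT) = 0.97482238
N(d1) = 0.69046106; N(d2) = 0.59481985
C = S_0' * N(d1) - K * exp(-rT) * N(d2) = 47.00692429 * 0.69046106 - 43.8600 * 0.97482238 * 0.59481985 = 7.0245


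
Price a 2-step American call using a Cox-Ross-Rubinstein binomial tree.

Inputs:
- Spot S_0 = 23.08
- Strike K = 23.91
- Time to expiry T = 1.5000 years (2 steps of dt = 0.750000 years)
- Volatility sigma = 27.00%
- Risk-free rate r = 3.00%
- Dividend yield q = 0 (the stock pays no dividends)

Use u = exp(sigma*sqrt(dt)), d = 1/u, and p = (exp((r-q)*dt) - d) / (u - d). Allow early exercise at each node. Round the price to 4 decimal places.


Answer: Price = V(0,0) = 2.9685

Derivation:
dt = T/N = 0.750000
u = exp(sigma*sqrt(dt)) = 1.263426; d = 1/u = 0.791499
p = (exp((r-q)*dt) - d) / (u - d) = 0.490025
Discount per step: exp(-r*dt) = 0.977751
Stock lattice S(k, i) with i counting down-moves:
  k=0: S(0,0) = 23.0800
  k=1: S(1,0) = 29.1599; S(1,1) = 18.2678
  k=2: S(2,0) = 36.8413; S(2,1) = 23.0800; S(2,2) = 14.4589
Terminal payoffs V(N, i) = max(S_T - K, 0):
  V(2,0) = 12.931324; V(2,1) = 0.000000; V(2,2) = 0.000000
Backward induction: V(k, i) = exp(-r*dt) * [p * V(k+1, i) + (1-p) * V(k+1, i+1)]; then take max(V_cont, immediate exercise) for American.
  V(1,0) = exp(-r*dt) * [p*12.931324 + (1-p)*0.000000] = 6.195695; exercise = 5.249866; V(1,0) = max -> 6.195695
  V(1,1) = exp(-r*dt) * [p*0.000000 + (1-p)*0.000000] = 0.000000; exercise = 0.000000; V(1,1) = max -> 0.000000
  V(0,0) = exp(-r*dt) * [p*6.195695 + (1-p)*0.000000] = 2.968500; exercise = 0.000000; V(0,0) = max -> 2.968500


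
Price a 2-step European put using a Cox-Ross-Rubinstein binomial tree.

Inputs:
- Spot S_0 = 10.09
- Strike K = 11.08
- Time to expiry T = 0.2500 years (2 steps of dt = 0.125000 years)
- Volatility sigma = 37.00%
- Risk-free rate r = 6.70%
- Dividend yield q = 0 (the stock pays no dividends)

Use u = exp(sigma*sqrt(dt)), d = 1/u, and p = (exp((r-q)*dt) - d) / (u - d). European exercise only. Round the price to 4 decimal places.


dt = T/N = 0.125000
u = exp(sigma*sqrt(dt)) = 1.139757; d = 1/u = 0.877380
p = (exp((r-q)*dt) - d) / (u - d) = 0.499397
Discount per step: exp(-r*dt) = 0.991660
Stock lattice S(k, i) with i counting down-moves:
  k=0: S(0,0) = 10.0900
  k=1: S(1,0) = 11.5001; S(1,1) = 8.8528
  k=2: S(2,0) = 13.1074; S(2,1) = 10.0900; S(2,2) = 7.7672
Terminal payoffs V(N, i) = max(K - S_T, 0):
  V(2,0) = 0.000000; V(2,1) = 0.990000; V(2,2) = 3.312757
Backward induction: V(k, i) = exp(-r*dt) * [p * V(k+1, i) + (1-p) * V(k+1, i+1)].
  V(1,0) = exp(-r*dt) * [p*0.000000 + (1-p)*0.990000] = 0.491464
  V(1,1) = exp(-r*dt) * [p*0.990000 + (1-p)*3.312757] = 2.134825
  V(0,0) = exp(-r*dt) * [p*0.491464 + (1-p)*2.134825] = 1.303176

Answer: Price = V(0,0) = 1.3032


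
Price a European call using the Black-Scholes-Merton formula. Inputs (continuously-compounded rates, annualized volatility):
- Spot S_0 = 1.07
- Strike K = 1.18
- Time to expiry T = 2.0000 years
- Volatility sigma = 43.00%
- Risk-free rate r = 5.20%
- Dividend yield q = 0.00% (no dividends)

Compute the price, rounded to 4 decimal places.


d1 = (ln(S/K) + (r - q + 0.5*sigma^2) * T) / (sigma * sqrt(T)) = 0.31415967
d2 = d1 - sigma * sqrt(T) = -0.29395217
exp(-rT) = 0.90122530; exp(-qT) = 1.00000000
C = S_0 * exp(-qT) * N(d1) - K * exp(-rT) * N(d2)
N(d1) = 0.62330011; N(d2) = 0.38439723
C = 1.0700 * 1.00000000 * 0.62330011 - 1.1800 * 0.90122530 * 0.38439723 = 0.2581

Answer: Price = 0.2581


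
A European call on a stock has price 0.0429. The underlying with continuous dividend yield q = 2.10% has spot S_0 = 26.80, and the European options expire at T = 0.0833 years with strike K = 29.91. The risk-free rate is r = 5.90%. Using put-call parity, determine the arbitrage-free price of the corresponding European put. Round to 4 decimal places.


Put-call parity: C - P = S_0 * exp(-qT) - K * exp(-rT).
S_0 * exp(-qT) = 26.8000 * 0.99825223 = 26.75315974
K * exp(-rT) = 29.9100 * 0.99509736 = 29.76336196
P = C - S*exp(-qT) + K*exp(-rT)
P = 0.0429 - 26.75315974 + 29.76336196 = 3.0531

Answer: Put price = 3.0531


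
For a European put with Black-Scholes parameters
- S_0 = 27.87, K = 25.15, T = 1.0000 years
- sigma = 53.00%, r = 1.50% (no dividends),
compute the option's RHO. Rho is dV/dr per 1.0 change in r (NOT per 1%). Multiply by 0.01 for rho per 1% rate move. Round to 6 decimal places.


d1 = 0.4870621603; d2 = -0.0429378397
phi(d1) = 0.3543205358; exp(-qT) = 1.0000000000; exp(-rT) = 0.9851119396
N(-d2) = 0.5171244576
Rho = -K*T*exp(-rT)*N(-d2) = -25.1500 * 1.0000 * 0.9851119396 * 0.5171244576 = -12.812051

Answer: Rho = -12.812051


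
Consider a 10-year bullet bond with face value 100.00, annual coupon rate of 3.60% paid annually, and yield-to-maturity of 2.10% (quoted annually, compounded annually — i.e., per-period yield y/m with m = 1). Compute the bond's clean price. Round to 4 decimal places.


Coupon per period c = face * coupon_rate / m = 3.600000
Periods per year m = 1; per-period yield y/m = 0.021000
Number of cashflows N = 10
Cashflows (t years, CF_t, discount factor 1/(1+y/m)^(m*t), PV):
  t = 1.0000: CF_t = 3.600000, DF = 0.979432, PV = 3.525955
  t = 2.0000: CF_t = 3.600000, DF = 0.959287, PV = 3.453433
  t = 3.0000: CF_t = 3.600000, DF = 0.939556, PV = 3.382402
  t = 4.0000: CF_t = 3.600000, DF = 0.920231, PV = 3.312833
  t = 5.0000: CF_t = 3.600000, DF = 0.901304, PV = 3.244694
  t = 6.0000: CF_t = 3.600000, DF = 0.882766, PV = 3.177957
  t = 7.0000: CF_t = 3.600000, DF = 0.864609, PV = 3.112593
  t = 8.0000: CF_t = 3.600000, DF = 0.846826, PV = 3.048573
  t = 9.0000: CF_t = 3.600000, DF = 0.829408, PV = 2.985869
  t = 10.0000: CF_t = 103.600000, DF = 0.812349, PV = 84.159343
Price P = sum_t PV_t = 113.403652

Answer: Price = 113.4037


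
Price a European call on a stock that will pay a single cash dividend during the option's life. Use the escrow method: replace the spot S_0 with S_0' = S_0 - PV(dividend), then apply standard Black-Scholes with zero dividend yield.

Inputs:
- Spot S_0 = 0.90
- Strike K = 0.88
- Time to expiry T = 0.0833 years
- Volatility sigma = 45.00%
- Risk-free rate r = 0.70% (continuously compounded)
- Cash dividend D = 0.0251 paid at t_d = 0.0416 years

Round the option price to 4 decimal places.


Answer: Price = 0.0432

Derivation:
PV(D) = D * exp(-r * t_d) = 0.0251 * 0.99970884 = 0.02509269
S_0' = S_0 - PV(D) = 0.9000 - 0.02509269 = 0.87490731
d1 = (ln(S_0'/K) + (r + sigma^2/2)*T) / (sigma*sqrt(T)) = 0.02474067
d2 = d1 - sigma*sqrt(T) = -0.10513716
exp(-rT) = 0.99941707
N(d1) = 0.50986909; N(d2) = 0.45813349
C = S_0' * N(d1) - K * exp(-rT) * N(d2) = 0.87490731 * 0.50986909 - 0.8800 * 0.99941707 * 0.45813349 = 0.0432


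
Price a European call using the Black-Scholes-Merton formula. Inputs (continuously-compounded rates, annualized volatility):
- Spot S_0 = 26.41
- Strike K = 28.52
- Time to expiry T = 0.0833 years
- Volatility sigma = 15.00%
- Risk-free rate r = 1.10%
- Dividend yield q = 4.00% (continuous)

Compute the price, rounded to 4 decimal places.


Answer: Price = 0.0156

Derivation:
d1 = (ln(S/K) + (r - q + 0.5*sigma^2) * T) / (sigma * sqrt(T)) = -1.80958011
d2 = d1 - sigma * sqrt(T) = -1.85287272
exp(-rT) = 0.99908412; exp(-qT) = 0.99667354
C = S_0 * exp(-qT) * N(d1) - K * exp(-rT) * N(d2)
N(d1) = 0.03518046; N(d2) = 0.03195030
C = 26.4100 * 0.99667354 * 0.03518046 - 28.5200 * 0.99908412 * 0.03195030 = 0.0156


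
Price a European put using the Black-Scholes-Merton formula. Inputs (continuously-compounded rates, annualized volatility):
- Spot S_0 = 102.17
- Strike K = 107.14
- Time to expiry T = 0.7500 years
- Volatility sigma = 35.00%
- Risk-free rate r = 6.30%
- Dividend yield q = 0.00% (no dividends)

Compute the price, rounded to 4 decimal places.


d1 = (ln(S/K) + (r - q + 0.5*sigma^2) * T) / (sigma * sqrt(T)) = 0.15073528
d2 = d1 - sigma * sqrt(T) = -0.15237362
exp(-rT) = 0.95384891; exp(-qT) = 1.00000000
P = K * exp(-rT) * N(-d2) - S_0 * exp(-qT) * N(-d1)
N(-d1) = 0.44009227; N(-d2) = 0.56055387
P = 107.1400 * 0.95384891 * 0.56055387 - 102.1700 * 1.00000000 * 0.44009227 = 12.3218

Answer: Price = 12.3218


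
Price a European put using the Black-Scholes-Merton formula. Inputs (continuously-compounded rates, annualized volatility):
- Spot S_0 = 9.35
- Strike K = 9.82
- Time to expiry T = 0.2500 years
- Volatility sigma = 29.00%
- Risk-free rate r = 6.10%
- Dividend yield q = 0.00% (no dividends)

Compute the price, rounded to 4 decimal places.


d1 = (ln(S/K) + (r - q + 0.5*sigma^2) * T) / (sigma * sqrt(T)) = -0.16056744
d2 = d1 - sigma * sqrt(T) = -0.30556744
exp(-rT) = 0.98486569; exp(-qT) = 1.00000000
P = K * exp(-rT) * N(-d2) - S_0 * exp(-qT) * N(-d1)
N(-d1) = 0.56378295; N(-d2) = 0.62003299
P = 9.8200 * 0.98486569 * 0.62003299 - 9.3500 * 1.00000000 * 0.56378295 = 0.7252

Answer: Price = 0.7252


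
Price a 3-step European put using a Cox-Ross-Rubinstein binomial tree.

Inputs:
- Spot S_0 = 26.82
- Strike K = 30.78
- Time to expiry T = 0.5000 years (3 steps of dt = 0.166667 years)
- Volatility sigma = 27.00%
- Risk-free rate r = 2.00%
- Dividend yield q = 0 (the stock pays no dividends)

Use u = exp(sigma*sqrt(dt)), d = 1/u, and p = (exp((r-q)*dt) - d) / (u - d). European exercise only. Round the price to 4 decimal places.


Answer: Price = V(0,0) = 4.4056

Derivation:
dt = T/N = 0.166667
u = exp(sigma*sqrt(dt)) = 1.116532; d = 1/u = 0.895631
p = (exp((r-q)*dt) - d) / (u - d) = 0.487586
Discount per step: exp(-r*dt) = 0.996672
Stock lattice S(k, i) with i counting down-moves:
  k=0: S(0,0) = 26.8200
  k=1: S(1,0) = 29.9454; S(1,1) = 24.0208
  k=2: S(2,0) = 33.4350; S(2,1) = 26.8200; S(2,2) = 21.5138
  k=3: S(3,0) = 37.3312; S(3,1) = 29.9454; S(3,2) = 24.0208; S(3,3) = 19.2684
Terminal payoffs V(N, i) = max(K - S_T, 0):
  V(3,0) = 0.000000; V(3,1) = 0.834624; V(3,2) = 6.759183; V(3,3) = 11.511594
Backward induction: V(k, i) = exp(-r*dt) * [p * V(k+1, i) + (1-p) * V(k+1, i+1)].
  V(2,0) = exp(-r*dt) * [p*0.000000 + (1-p)*0.834624] = 0.426250
  V(2,1) = exp(-r*dt) * [p*0.834624 + (1-p)*6.759183] = 3.857571
  V(2,2) = exp(-r*dt) * [p*6.759183 + (1-p)*11.511594] = 9.163788
  V(1,0) = exp(-r*dt) * [p*0.426250 + (1-p)*3.857571] = 2.177237
  V(1,1) = exp(-r*dt) * [p*3.857571 + (1-p)*9.163788] = 6.554665
  V(0,0) = exp(-r*dt) * [p*2.177237 + (1-p)*6.554665] = 4.405583


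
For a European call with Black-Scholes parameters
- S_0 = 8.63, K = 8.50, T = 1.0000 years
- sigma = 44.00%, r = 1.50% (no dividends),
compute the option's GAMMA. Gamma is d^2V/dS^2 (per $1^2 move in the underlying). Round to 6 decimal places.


d1 = 0.2885871400; d2 = -0.1514128600
phi(d1) = 0.3826709483; exp(-qT) = 1.0000000000; exp(-rT) = 0.9851119396
Gamma = exp(-qT) * phi(d1) / (S * sigma * sqrt(T)) = 1.0000000000 * 0.3826709483 / (8.6300 * 0.4400 * 1.0000000000) = 0.100777

Answer: Gamma = 0.100777


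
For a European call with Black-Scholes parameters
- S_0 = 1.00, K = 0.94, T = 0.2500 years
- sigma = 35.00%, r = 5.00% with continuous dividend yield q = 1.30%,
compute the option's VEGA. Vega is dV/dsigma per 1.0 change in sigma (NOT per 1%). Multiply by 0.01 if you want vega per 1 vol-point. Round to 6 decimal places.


d1 = 0.4939308784; d2 = 0.3189308784
phi(d1) = 0.3531288094; exp(-qT) = 0.9967552755; exp(-rT) = 0.9875778005
Vega = S * exp(-qT) * phi(d1) * sqrt(T) = 1.0000 * 0.9967552755 * 0.3531288094 * 0.5000000000 = 0.175992

Answer: Vega = 0.175992


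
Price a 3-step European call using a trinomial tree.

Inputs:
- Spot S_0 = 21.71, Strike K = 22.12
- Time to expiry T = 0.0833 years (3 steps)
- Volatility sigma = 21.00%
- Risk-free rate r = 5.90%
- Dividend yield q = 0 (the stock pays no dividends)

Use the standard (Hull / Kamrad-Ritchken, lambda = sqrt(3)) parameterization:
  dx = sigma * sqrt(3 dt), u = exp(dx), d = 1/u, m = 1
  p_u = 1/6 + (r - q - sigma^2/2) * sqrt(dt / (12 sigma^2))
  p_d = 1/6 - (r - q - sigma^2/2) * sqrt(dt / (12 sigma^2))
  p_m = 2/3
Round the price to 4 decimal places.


Answer: Price = V(0,0) = 0.4004

Derivation:
dt = T/N = 0.027767; dx = sigma*sqrt(3*dt) = 0.060610
u = exp(dx) = 1.062484; d = 1/u = 0.941191
p_u = 0.175130, p_m = 0.666667, p_d = 0.158203
Discount per step: exp(-r*dt) = 0.998363
Stock lattice S(k, j) with j the centered position index:
  k=0: S(0,+0) = 21.7100
  k=1: S(1,-1) = 20.4332; S(1,+0) = 21.7100; S(1,+1) = 23.0665
  k=2: S(2,-2) = 19.2316; S(2,-1) = 20.4332; S(2,+0) = 21.7100; S(2,+1) = 23.0665; S(2,+2) = 24.5078
  k=3: S(3,-3) = 18.1006; S(3,-2) = 19.2316; S(3,-1) = 20.4332; S(3,+0) = 21.7100; S(3,+1) = 23.0665; S(3,+2) = 24.5078; S(3,+3) = 26.0392
Terminal payoffs V(N, j) = max(S_T - K, 0):
  V(3,-3) = 0.000000; V(3,-2) = 0.000000; V(3,-1) = 0.000000; V(3,+0) = 0.000000; V(3,+1) = 0.946530; V(3,+2) = 2.387821; V(3,+3) = 3.919170
Backward induction: V(k, j) = exp(-r*dt) * [p_u * V(k+1, j+1) + p_m * V(k+1, j) + p_d * V(k+1, j-1)]
  V(2,-2) = exp(-r*dt) * [p_u*0.000000 + p_m*0.000000 + p_d*0.000000] = 0.000000
  V(2,-1) = exp(-r*dt) * [p_u*0.000000 + p_m*0.000000 + p_d*0.000000] = 0.000000
  V(2,+0) = exp(-r*dt) * [p_u*0.946530 + p_m*0.000000 + p_d*0.000000] = 0.165495
  V(2,+1) = exp(-r*dt) * [p_u*2.387821 + p_m*0.946530 + p_d*0.000000] = 1.047483
  V(2,+2) = exp(-r*dt) * [p_u*3.919170 + p_m*2.387821 + p_d*0.946530] = 2.424016
  V(1,-1) = exp(-r*dt) * [p_u*0.165495 + p_m*0.000000 + p_d*0.000000] = 0.028936
  V(1,+0) = exp(-r*dt) * [p_u*1.047483 + p_m*0.165495 + p_d*0.000000] = 0.293295
  V(1,+1) = exp(-r*dt) * [p_u*2.424016 + p_m*1.047483 + p_d*0.165495] = 1.147142
  V(0,+0) = exp(-r*dt) * [p_u*1.147142 + p_m*0.293295 + p_d*0.028936] = 0.400351


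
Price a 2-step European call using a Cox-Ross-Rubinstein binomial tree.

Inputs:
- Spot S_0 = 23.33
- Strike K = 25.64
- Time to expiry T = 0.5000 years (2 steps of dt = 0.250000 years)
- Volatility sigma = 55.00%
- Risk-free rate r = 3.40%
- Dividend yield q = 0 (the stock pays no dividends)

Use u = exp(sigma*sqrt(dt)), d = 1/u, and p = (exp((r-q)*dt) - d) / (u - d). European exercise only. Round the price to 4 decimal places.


dt = T/N = 0.250000
u = exp(sigma*sqrt(dt)) = 1.316531; d = 1/u = 0.759572
p = (exp((r-q)*dt) - d) / (u - d) = 0.447007
Discount per step: exp(-r*dt) = 0.991536
Stock lattice S(k, i) with i counting down-moves:
  k=0: S(0,0) = 23.3300
  k=1: S(1,0) = 30.7147; S(1,1) = 17.7208
  k=2: S(2,0) = 40.4368; S(2,1) = 23.3300; S(2,2) = 13.4602
Terminal payoffs V(N, i) = max(S_T - K, 0):
  V(2,0) = 14.796793; V(2,1) = 0.000000; V(2,2) = 0.000000
Backward induction: V(k, i) = exp(-r*dt) * [p * V(k+1, i) + (1-p) * V(k+1, i+1)].
  V(1,0) = exp(-r*dt) * [p*14.796793 + (1-p)*0.000000] = 6.558280
  V(1,1) = exp(-r*dt) * [p*0.000000 + (1-p)*0.000000] = 0.000000
  V(0,0) = exp(-r*dt) * [p*6.558280 + (1-p)*0.000000] = 2.906781

Answer: Price = V(0,0) = 2.9068


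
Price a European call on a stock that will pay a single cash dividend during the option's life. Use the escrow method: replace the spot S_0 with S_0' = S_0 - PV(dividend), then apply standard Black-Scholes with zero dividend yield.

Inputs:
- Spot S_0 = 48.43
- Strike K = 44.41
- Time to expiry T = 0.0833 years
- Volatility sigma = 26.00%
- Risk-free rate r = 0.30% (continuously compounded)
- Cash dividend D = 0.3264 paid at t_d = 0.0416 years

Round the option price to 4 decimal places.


Answer: Price = 3.9580

Derivation:
PV(D) = D * exp(-r * t_d) = 0.3264 * 0.99987521 = 0.32635927
S_0' = S_0 - PV(D) = 48.4300 - 0.32635927 = 48.10364073
d1 = (ln(S_0'/K) + (r + sigma^2/2)*T) / (sigma*sqrt(T)) = 1.10551783
d2 = d1 - sigma*sqrt(T) = 1.03047731
exp(-rT) = 0.99975013
N(d1) = 0.86553236; N(d2) = 0.84860700
C = S_0' * N(d1) - K * exp(-rT) * N(d2) = 48.10364073 * 0.86553236 - 44.4100 * 0.99975013 * 0.84860700 = 3.9580


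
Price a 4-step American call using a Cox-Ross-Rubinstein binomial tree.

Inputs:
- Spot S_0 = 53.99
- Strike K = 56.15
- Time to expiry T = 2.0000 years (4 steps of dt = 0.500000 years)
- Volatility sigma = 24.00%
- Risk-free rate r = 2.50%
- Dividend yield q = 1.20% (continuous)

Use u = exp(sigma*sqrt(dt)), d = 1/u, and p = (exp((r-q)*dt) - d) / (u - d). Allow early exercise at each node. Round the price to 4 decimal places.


Answer: Price = V(0,0) = 6.7144

Derivation:
dt = T/N = 0.500000
u = exp(sigma*sqrt(dt)) = 1.184956; d = 1/u = 0.843913
p = (exp((r-q)*dt) - d) / (u - d) = 0.476796
Discount per step: exp(-r*dt) = 0.987578
Stock lattice S(k, i) with i counting down-moves:
  k=0: S(0,0) = 53.9900
  k=1: S(1,0) = 63.9758; S(1,1) = 45.5629
  k=2: S(2,0) = 75.8085; S(2,1) = 53.9900; S(2,2) = 38.4511
  k=3: S(3,0) = 89.8297; S(3,1) = 63.9758; S(3,2) = 45.5629; S(3,3) = 32.4494
  k=4: S(4,0) = 106.4442; S(4,1) = 75.8085; S(4,2) = 53.9900; S(4,3) = 38.4511; S(4,4) = 27.3845
Terminal payoffs V(N, i) = max(S_T - K, 0):
  V(4,0) = 50.294248; V(4,1) = 19.658475; V(4,2) = 0.000000; V(4,3) = 0.000000; V(4,4) = 0.000000
Backward induction: V(k, i) = exp(-r*dt) * [p * V(k+1, i) + (1-p) * V(k+1, i+1)]; then take max(V_cont, immediate exercise) for American.
  V(3,0) = exp(-r*dt) * [p*50.294248 + (1-p)*19.658475] = 33.839848; exercise = 33.679706; V(3,0) = max -> 33.839848
  V(3,1) = exp(-r*dt) * [p*19.658475 + (1-p)*0.000000] = 9.256656; exercise = 7.825773; V(3,1) = max -> 9.256656
  V(3,2) = exp(-r*dt) * [p*0.000000 + (1-p)*0.000000] = 0.000000; exercise = 0.000000; V(3,2) = max -> 0.000000
  V(3,3) = exp(-r*dt) * [p*0.000000 + (1-p)*0.000000] = 0.000000; exercise = 0.000000; V(3,3) = max -> 0.000000
  V(2,0) = exp(-r*dt) * [p*33.839848 + (1-p)*9.256656] = 20.717243; exercise = 19.658475; V(2,0) = max -> 20.717243
  V(2,1) = exp(-r*dt) * [p*9.256656 + (1-p)*0.000000] = 4.358714; exercise = 0.000000; V(2,1) = max -> 4.358714
  V(2,2) = exp(-r*dt) * [p*0.000000 + (1-p)*0.000000] = 0.000000; exercise = 0.000000; V(2,2) = max -> 0.000000
  V(1,0) = exp(-r*dt) * [p*20.717243 + (1-p)*4.358714] = 12.007367; exercise = 7.825773; V(1,0) = max -> 12.007367
  V(1,1) = exp(-r*dt) * [p*4.358714 + (1-p)*0.000000] = 2.052403; exercise = 0.000000; V(1,1) = max -> 2.052403
  V(0,0) = exp(-r*dt) * [p*12.007367 + (1-p)*2.052403] = 6.714437; exercise = 0.000000; V(0,0) = max -> 6.714437


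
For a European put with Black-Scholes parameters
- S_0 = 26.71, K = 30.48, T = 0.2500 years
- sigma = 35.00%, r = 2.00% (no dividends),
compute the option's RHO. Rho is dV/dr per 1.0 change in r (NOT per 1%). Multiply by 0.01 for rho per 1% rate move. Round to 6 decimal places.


d1 = -0.6384011640; d2 = -0.8134011640
phi(d1) = 0.3253946400; exp(-qT) = 1.0000000000; exp(-rT) = 0.9950124792
N(-d2) = 0.7920059539
Rho = -K*T*exp(-rT)*N(-d2) = -30.4800 * 0.2500 * 0.9950124792 * 0.7920059539 = -6.004985

Answer: Rho = -6.004985


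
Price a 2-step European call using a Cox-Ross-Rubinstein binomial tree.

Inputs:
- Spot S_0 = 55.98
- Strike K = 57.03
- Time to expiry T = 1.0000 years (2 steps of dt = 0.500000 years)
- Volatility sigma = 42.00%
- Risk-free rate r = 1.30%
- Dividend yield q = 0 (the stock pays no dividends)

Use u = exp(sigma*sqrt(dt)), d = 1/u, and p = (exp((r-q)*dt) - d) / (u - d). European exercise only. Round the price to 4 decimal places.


Answer: Price = V(0,0) = 8.3661

Derivation:
dt = T/N = 0.500000
u = exp(sigma*sqrt(dt)) = 1.345795; d = 1/u = 0.743055
p = (exp((r-q)*dt) - d) / (u - d) = 0.437114
Discount per step: exp(-r*dt) = 0.993521
Stock lattice S(k, i) with i counting down-moves:
  k=0: S(0,0) = 55.9800
  k=1: S(1,0) = 75.3376; S(1,1) = 41.5962
  k=2: S(2,0) = 101.3890; S(2,1) = 55.9800; S(2,2) = 30.9083
Terminal payoffs V(N, i) = max(S_T - K, 0):
  V(2,0) = 44.358957; V(2,1) = 0.000000; V(2,2) = 0.000000
Backward induction: V(k, i) = exp(-r*dt) * [p * V(k+1, i) + (1-p) * V(k+1, i+1)].
  V(1,0) = exp(-r*dt) * [p*44.358957 + (1-p)*0.000000] = 19.264293
  V(1,1) = exp(-r*dt) * [p*0.000000 + (1-p)*0.000000] = 0.000000
  V(0,0) = exp(-r*dt) * [p*19.264293 + (1-p)*0.000000] = 8.366134


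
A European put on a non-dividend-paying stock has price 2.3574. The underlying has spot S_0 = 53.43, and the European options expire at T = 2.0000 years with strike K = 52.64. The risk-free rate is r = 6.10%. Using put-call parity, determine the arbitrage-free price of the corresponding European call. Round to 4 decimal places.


Answer: Call price = 9.1932

Derivation:
Put-call parity: C - P = S_0 * exp(-qT) - K * exp(-rT).
S_0 * exp(-qT) = 53.4300 * 1.00000000 = 53.43000000
K * exp(-rT) = 52.6400 * 0.88514837 = 46.59421012
C = P + S*exp(-qT) - K*exp(-rT)
C = 2.3574 + 53.43000000 - 46.59421012 = 9.1932


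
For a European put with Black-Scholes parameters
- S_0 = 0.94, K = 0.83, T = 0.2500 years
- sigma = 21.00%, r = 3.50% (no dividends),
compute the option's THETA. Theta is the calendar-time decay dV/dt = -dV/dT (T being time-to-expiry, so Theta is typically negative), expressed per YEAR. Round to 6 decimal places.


d1 = 1.3211111855; d2 = 1.2161111855
phi(d1) = 0.1666922609; exp(-qT) = 1.0000000000; exp(-rT) = 0.9912881698
Theta = -S*exp(-qT)*phi(d1)*sigma/(2*sqrt(T)) + r*K*exp(-rT)*N(-d2) - q*S*exp(-qT)*N(-d1)
N(-d1) = 0.0932321470; N(-d2) = 0.1119712851; sqrt(T) = 0.5000000000
Term 1 = -0.9400 * 1.0000000000 * 0.1666922609 * 0.2100 / (2 * 0.5000000000) = -0.0329050523
Term 2 = 0.0350 * 0.8300 * 0.9912881698 * 0.1119712851 = 0.0032244283
Term 3 = 0 (no dividend yield, q = 0)
Theta = -0.0329050523 + (0.0032244283) + (0.0000000000) = -0.029681

Answer: Theta = -0.029681


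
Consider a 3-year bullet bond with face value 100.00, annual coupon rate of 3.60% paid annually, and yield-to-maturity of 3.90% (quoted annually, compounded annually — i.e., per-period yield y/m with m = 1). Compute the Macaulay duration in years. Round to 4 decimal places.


Answer: Macaulay duration = 2.8965 years

Derivation:
Coupon per period c = face * coupon_rate / m = 3.600000
Periods per year m = 1; per-period yield y/m = 0.039000
Number of cashflows N = 3
Cashflows (t years, CF_t, discount factor 1/(1+y/m)^(m*t), PV):
  t = 1.0000: CF_t = 3.600000, DF = 0.962464, PV = 3.464870
  t = 2.0000: CF_t = 3.600000, DF = 0.926337, PV = 3.334812
  t = 3.0000: CF_t = 103.600000, DF = 0.891566, PV = 92.366208
Price P = sum_t PV_t = 99.165890
Macaulay numerator sum_t t * PV_t:
  t * PV_t at t = 1.0000: 3.464870
  t * PV_t at t = 2.0000: 6.669625
  t * PV_t at t = 3.0000: 277.098623
Macaulay duration D = (sum_t t * PV_t) / P = 287.233118 / 99.165890 = 2.896491


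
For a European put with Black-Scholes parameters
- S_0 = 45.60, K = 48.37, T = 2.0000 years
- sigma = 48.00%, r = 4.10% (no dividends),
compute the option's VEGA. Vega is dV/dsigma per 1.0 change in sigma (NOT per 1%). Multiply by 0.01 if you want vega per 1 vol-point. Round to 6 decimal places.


Answer: Vega = 23.995190

Derivation:
d1 = 0.3733345992; d2 = -0.3054879107
phi(d1) = 0.3720868833; exp(-qT) = 1.0000000000; exp(-rT) = 0.9212719587
Vega = S * exp(-qT) * phi(d1) * sqrt(T) = 45.6000 * 1.0000000000 * 0.3720868833 * 1.4142135624 = 23.995190


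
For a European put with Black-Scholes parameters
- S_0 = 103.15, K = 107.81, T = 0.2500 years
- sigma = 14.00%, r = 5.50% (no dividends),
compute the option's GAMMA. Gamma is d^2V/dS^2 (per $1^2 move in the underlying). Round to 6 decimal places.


Answer: Gamma = 0.051007

Derivation:
d1 = -0.3998025576; d2 = -0.4698025576
phi(d1) = 0.3682992191; exp(-qT) = 1.0000000000; exp(-rT) = 0.9863440995
Gamma = exp(-qT) * phi(d1) / (S * sigma * sqrt(T)) = 1.0000000000 * 0.3682992191 / (103.1500 * 0.1400 * 0.5000000000) = 0.051007


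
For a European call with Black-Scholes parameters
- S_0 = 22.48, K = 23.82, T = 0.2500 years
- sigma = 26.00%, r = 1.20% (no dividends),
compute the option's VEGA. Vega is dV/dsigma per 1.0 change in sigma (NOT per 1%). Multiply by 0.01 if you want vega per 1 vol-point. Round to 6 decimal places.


Answer: Vega = 4.206821

Derivation:
d1 = -0.3573041454; d2 = -0.4873041454
phi(d1) = 0.3742723046; exp(-qT) = 1.0000000000; exp(-rT) = 0.9970044955
Vega = S * exp(-qT) * phi(d1) * sqrt(T) = 22.4800 * 1.0000000000 * 0.3742723046 * 0.5000000000 = 4.206821


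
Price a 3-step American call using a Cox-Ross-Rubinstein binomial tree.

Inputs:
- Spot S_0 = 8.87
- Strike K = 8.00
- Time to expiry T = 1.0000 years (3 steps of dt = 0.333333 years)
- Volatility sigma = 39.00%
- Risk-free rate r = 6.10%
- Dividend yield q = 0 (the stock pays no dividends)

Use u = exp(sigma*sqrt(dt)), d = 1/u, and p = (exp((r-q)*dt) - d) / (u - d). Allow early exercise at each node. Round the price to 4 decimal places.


Answer: Price = V(0,0) = 2.1114

Derivation:
dt = T/N = 0.333333
u = exp(sigma*sqrt(dt)) = 1.252531; d = 1/u = 0.798383
p = (exp((r-q)*dt) - d) / (u - d) = 0.489176
Discount per step: exp(-r*dt) = 0.979872
Stock lattice S(k, i) with i counting down-moves:
  k=0: S(0,0) = 8.8700
  k=1: S(1,0) = 11.1100; S(1,1) = 7.0817
  k=2: S(2,0) = 13.9156; S(2,1) = 8.8700; S(2,2) = 5.6539
  k=3: S(3,0) = 17.4297; S(3,1) = 11.1100; S(3,2) = 7.0817; S(3,3) = 4.5140
Terminal payoffs V(N, i) = max(S_T - K, 0):
  V(3,0) = 9.429682; V(3,1) = 3.109953; V(3,2) = 0.000000; V(3,3) = 0.000000
Backward induction: V(k, i) = exp(-r*dt) * [p * V(k+1, i) + (1-p) * V(k+1, i+1)]; then take max(V_cont, immediate exercise) for American.
  V(2,0) = exp(-r*dt) * [p*9.429682 + (1-p)*3.109953] = 6.076589; exercise = 5.915565; V(2,0) = max -> 6.076589
  V(2,1) = exp(-r*dt) * [p*3.109953 + (1-p)*0.000000] = 1.490693; exercise = 0.870000; V(2,1) = max -> 1.490693
  V(2,2) = exp(-r*dt) * [p*0.000000 + (1-p)*0.000000] = 0.000000; exercise = 0.000000; V(2,2) = max -> 0.000000
  V(1,0) = exp(-r*dt) * [p*6.076589 + (1-p)*1.490693] = 3.658844; exercise = 3.109953; V(1,0) = max -> 3.658844
  V(1,1) = exp(-r*dt) * [p*1.490693 + (1-p)*0.000000] = 0.714533; exercise = 0.000000; V(1,1) = max -> 0.714533
  V(0,0) = exp(-r*dt) * [p*3.658844 + (1-p)*0.714533] = 2.111446; exercise = 0.870000; V(0,0) = max -> 2.111446


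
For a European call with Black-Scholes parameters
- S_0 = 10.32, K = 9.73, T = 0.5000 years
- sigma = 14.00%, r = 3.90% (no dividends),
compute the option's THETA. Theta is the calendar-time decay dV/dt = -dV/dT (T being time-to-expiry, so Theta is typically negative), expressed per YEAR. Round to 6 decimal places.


Answer: Theta = -0.573053

Derivation:
d1 = 0.8411526486; d2 = 0.7421576992
phi(d1) = 0.2800723203; exp(-qT) = 1.0000000000; exp(-rT) = 0.9806888952
Theta = -S*exp(-qT)*phi(d1)*sigma/(2*sqrt(T)) - r*K*exp(-rT)*N(d2) + q*S*exp(-qT)*N(d1)
N(d1) = 0.7998687882; N(d2) = 0.7710041028; sqrt(T) = 0.7071067812
Term 1 = -10.3200 * 1.0000000000 * 0.2800723203 * 0.1400 / (2 * 0.7071067812) = -0.2861296901
Term 2 = -0.0390 * 9.7300 * 0.9806888952 * 0.7710041028 = -0.2869230204
Term 3 = 0 (no dividend yield, q = 0)
Theta = -0.2861296901 + (-0.2869230204) + (0.0000000000) = -0.573053


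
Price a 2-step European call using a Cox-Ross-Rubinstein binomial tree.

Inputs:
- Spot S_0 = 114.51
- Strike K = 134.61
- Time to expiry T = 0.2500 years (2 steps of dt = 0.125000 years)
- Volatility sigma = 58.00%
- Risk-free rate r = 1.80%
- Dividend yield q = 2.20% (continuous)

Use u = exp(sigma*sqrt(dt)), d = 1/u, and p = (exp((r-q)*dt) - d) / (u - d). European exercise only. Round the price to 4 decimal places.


Answer: Price = V(0,0) = 7.5738

Derivation:
dt = T/N = 0.125000
u = exp(sigma*sqrt(dt)) = 1.227600; d = 1/u = 0.814598
p = (exp((r-q)*dt) - d) / (u - d) = 0.447703
Discount per step: exp(-r*dt) = 0.997753
Stock lattice S(k, i) with i counting down-moves:
  k=0: S(0,0) = 114.5100
  k=1: S(1,0) = 140.5725; S(1,1) = 93.2796
  k=2: S(2,0) = 172.5667; S(2,1) = 114.5100; S(2,2) = 75.9853
Terminal payoffs V(N, i) = max(S_T - K, 0):
  V(2,0) = 37.956745; V(2,1) = 0.000000; V(2,2) = 0.000000
Backward induction: V(k, i) = exp(-r*dt) * [p * V(k+1, i) + (1-p) * V(k+1, i+1)].
  V(1,0) = exp(-r*dt) * [p*37.956745 + (1-p)*0.000000] = 16.955168
  V(1,1) = exp(-r*dt) * [p*0.000000 + (1-p)*0.000000] = 0.000000
  V(0,0) = exp(-r*dt) * [p*16.955168 + (1-p)*0.000000] = 7.573824


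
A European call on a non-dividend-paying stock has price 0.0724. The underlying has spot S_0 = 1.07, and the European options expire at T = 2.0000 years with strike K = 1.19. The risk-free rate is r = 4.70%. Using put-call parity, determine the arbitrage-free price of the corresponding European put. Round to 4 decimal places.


Put-call parity: C - P = S_0 * exp(-qT) - K * exp(-rT).
S_0 * exp(-qT) = 1.0700 * 1.00000000 = 1.07000000
K * exp(-rT) = 1.1900 * 0.91028276 = 1.08323649
P = C - S*exp(-qT) + K*exp(-rT)
P = 0.0724 - 1.07000000 + 1.08323649 = 0.0856

Answer: Put price = 0.0856
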